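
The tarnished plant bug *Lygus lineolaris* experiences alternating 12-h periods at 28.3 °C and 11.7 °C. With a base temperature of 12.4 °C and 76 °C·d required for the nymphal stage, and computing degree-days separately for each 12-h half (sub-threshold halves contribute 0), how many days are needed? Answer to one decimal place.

9.6 days

Day half: max(0, 28.3 − 12.4) × 0.5 = 15.9 × 0.5 = 7.95 DD.
Night half: max(0, 11.7 − 12.4) × 0.5 = 0.0 × 0.5 = 0.00 DD.
Per 24 h: 7.95 DD/day.
Duration = 76 / 7.95 = 9.560 ≈ 9.6 days.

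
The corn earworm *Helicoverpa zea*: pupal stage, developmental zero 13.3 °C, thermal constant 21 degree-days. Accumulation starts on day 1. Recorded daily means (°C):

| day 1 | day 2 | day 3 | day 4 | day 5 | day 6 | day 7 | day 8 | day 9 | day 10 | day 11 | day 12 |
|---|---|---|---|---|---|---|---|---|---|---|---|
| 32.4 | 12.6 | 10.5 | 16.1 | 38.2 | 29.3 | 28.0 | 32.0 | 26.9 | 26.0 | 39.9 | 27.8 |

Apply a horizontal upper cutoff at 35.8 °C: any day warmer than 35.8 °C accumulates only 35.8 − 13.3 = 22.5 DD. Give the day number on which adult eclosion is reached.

Daily DD above 13.3 °C (capped at 22.5): 19.1, 0.0, 0.0, 2.8, 22.5, 16.0, 14.7, 18.7, 13.6, 12.7, 22.5, 14.5.
Cumulative: 19.1, 19.1, 19.1, 21.9, 44.4, 60.4, 75.1, 93.8, 107.4, 120.1, 142.6, 157.1.
The total first reaches 21 DD on day 4.

day 4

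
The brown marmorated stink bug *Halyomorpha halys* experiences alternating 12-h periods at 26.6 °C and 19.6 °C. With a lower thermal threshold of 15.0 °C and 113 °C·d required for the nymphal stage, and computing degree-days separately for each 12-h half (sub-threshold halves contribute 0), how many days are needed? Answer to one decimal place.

Day half: max(0, 26.6 − 15.0) × 0.5 = 11.6 × 0.5 = 5.80 DD.
Night half: max(0, 19.6 − 15.0) × 0.5 = 4.6 × 0.5 = 2.30 DD.
Per 24 h: 8.10 DD/day.
Duration = 113 / 8.10 = 13.951 ≈ 14.0 days.

14.0 days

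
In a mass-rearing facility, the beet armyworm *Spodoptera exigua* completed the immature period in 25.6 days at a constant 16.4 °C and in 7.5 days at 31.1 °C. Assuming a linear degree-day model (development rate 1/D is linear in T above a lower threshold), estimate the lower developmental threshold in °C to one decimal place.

10.3 °C

Linear rate model ⇒ the product D·(T − T_b) is constant across temperatures.
25.6·(16.4 − T_b) = 7.5·(31.1 − T_b)
T_b = (25.6·16.4 − 7.5·31.1) / (25.6 − 7.5) = 186.59 / 18.1 = 10.309 °C ≈ 10.3 °C.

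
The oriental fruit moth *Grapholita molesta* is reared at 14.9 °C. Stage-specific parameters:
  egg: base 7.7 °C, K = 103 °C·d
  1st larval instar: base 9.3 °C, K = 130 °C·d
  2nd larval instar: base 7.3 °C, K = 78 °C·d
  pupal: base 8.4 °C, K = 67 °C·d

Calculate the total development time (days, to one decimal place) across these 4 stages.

egg: 103 / (14.9 − 7.7) = 103 / 7.2 = 14.306 d.
1st larval instar: 130 / (14.9 − 9.3) = 130 / 5.6 = 23.214 d.
2nd larval instar: 78 / (14.9 − 7.3) = 78 / 7.6 = 10.263 d.
pupal: 67 / (14.9 − 8.4) = 67 / 6.5 = 10.308 d.
Sum = 58.091 ≈ 58.1 days.

58.1 days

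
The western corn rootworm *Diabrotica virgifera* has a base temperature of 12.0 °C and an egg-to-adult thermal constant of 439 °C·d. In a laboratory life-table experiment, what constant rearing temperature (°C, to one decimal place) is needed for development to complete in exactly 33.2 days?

25.2 °C

Required daily accumulation = 439 / 33.2 = 13.223 DD/day.
T = T_base + 13.223 = 12.0 + 13.223 = 25.223 ≈ 25.2 °C.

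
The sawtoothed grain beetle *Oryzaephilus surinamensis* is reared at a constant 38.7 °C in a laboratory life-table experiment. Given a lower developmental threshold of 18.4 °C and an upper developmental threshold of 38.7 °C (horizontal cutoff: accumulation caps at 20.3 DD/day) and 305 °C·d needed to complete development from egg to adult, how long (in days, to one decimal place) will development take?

Daily accumulation = 38.7 − 18.4 = 20.3 DD/day.
Duration = 305 / 20.3 = 15.025 ≈ 15.0 days.

15.0 days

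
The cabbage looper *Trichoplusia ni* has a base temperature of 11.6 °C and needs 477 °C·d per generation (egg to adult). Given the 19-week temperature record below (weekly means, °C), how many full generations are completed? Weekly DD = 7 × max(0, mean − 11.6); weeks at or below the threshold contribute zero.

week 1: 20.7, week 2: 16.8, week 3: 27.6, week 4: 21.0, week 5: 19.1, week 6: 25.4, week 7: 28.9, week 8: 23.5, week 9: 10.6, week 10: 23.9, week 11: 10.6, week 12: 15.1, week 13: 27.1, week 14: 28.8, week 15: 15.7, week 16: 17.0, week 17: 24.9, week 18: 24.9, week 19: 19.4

2 generations

Weekly DD (7 × max(0, T̄ − 11.6)): 63.7, 36.4, 112.0, 65.8, 52.5, 96.6, 121.1, 83.3, 0.0, 86.1, 0.0, 24.5, 108.5, 120.4, 28.7, 37.8, 93.1, 93.1, 54.6.
Season total = 1278.2 DD.
Complete generations = ⌊1278.2 / 477⌋ = 2.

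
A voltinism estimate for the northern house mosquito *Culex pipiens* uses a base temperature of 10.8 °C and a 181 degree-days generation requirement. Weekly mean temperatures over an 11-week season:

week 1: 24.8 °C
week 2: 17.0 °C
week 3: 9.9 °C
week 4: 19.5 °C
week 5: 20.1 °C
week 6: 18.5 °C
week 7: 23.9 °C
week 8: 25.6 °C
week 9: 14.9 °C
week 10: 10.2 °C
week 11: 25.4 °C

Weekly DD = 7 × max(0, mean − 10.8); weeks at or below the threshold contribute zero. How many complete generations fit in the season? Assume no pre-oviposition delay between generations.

Weekly DD (7 × max(0, T̄ − 10.8)): 98.0, 43.4, 0.0, 60.9, 65.1, 53.9, 91.7, 103.6, 28.7, 0.0, 102.2.
Season total = 647.5 DD.
Complete generations = ⌊647.5 / 181⌋ = 3.

3 generations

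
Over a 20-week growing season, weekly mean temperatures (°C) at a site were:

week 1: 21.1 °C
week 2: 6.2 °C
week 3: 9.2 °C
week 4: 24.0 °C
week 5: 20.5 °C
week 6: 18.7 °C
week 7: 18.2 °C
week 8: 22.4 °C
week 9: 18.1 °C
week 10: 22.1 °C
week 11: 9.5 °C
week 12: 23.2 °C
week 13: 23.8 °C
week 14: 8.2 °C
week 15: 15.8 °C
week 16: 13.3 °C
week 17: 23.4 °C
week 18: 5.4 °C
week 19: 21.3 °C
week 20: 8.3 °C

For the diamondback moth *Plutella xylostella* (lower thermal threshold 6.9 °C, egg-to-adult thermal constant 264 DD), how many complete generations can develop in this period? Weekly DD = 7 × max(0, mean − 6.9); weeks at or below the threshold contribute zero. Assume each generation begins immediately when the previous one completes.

5 generations

Weekly DD (7 × max(0, T̄ − 6.9)): 99.4, 0.0, 16.1, 119.7, 95.2, 82.6, 79.1, 108.5, 78.4, 106.4, 18.2, 114.1, 118.3, 9.1, 62.3, 44.8, 115.5, 0.0, 100.8, 9.8.
Season total = 1378.3 DD.
Complete generations = ⌊1378.3 / 264⌋ = 5.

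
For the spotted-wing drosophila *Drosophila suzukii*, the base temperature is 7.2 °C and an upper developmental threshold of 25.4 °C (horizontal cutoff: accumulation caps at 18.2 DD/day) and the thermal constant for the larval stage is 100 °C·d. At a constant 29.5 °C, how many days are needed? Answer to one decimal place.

5.5 days

Temperature 29.5 °C exceeds the upper threshold, so daily accumulation caps at 25.4 − 7.2 = 18.2 DD/day.
Duration = 100 / 18.2 = 5.495 ≈ 5.5 days.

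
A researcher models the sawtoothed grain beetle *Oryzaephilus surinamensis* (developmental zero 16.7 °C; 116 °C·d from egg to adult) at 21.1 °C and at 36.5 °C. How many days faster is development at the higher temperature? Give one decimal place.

At 21.1 °C: 116 / (21.1 − 16.7) = 116 / 4.4 = 26.364 d.
At 36.5 °C: 116 / (36.5 − 16.7) = 116 / 19.8 = 5.859 d.
Difference = |26.364 − 5.859| = 20.505 ≈ 20.5 days.

20.5 days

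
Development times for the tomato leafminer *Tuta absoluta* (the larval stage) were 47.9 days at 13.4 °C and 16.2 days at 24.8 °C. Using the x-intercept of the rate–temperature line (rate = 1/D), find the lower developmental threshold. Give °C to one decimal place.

7.6 °C

Linear rate model ⇒ the product D·(T − T_b) is constant across temperatures.
47.9·(13.4 − T_b) = 16.2·(24.8 − T_b)
T_b = (47.9·13.4 − 16.2·24.8) / (47.9 − 16.2) = 240.10 / 31.7 = 7.574 °C ≈ 7.6 °C.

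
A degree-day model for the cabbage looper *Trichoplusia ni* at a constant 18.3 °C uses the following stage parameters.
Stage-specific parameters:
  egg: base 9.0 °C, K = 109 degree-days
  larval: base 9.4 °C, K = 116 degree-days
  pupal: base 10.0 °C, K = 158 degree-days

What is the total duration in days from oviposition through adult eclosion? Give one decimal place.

egg: 109 / (18.3 − 9.0) = 109 / 9.3 = 11.720 d.
larval: 116 / (18.3 − 9.4) = 116 / 8.9 = 13.034 d.
pupal: 158 / (18.3 − 10.0) = 158 / 8.3 = 19.036 d.
Sum = 43.790 ≈ 43.8 days.

43.8 days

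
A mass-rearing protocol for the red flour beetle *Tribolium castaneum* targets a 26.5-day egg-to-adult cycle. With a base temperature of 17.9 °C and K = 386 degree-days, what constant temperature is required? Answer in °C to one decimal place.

Required daily accumulation = 386 / 26.5 = 14.566 DD/day.
T = T_base + 14.566 = 17.9 + 14.566 = 32.466 ≈ 32.5 °C.

32.5 °C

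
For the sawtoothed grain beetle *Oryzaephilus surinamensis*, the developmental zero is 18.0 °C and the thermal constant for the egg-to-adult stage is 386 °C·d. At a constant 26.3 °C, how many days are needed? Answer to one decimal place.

46.5 days

Daily accumulation = 26.3 − 18.0 = 8.3 DD/day.
Duration = 386 / 8.3 = 46.506 ≈ 46.5 days.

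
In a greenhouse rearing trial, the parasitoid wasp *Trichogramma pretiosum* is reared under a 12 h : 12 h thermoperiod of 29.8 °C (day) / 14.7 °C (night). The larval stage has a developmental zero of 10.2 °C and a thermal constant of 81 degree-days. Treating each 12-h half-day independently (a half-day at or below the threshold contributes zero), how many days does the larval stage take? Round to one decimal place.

Day half: max(0, 29.8 − 10.2) × 0.5 = 19.6 × 0.5 = 9.80 DD.
Night half: max(0, 14.7 − 10.2) × 0.5 = 4.5 × 0.5 = 2.25 DD.
Per 24 h: 12.05 DD/day.
Duration = 81 / 12.05 = 6.722 ≈ 6.7 days.

6.7 days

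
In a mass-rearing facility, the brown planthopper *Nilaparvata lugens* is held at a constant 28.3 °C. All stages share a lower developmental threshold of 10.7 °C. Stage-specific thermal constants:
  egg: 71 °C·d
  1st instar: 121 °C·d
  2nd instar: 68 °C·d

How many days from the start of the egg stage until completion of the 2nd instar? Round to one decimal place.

14.8 days

Daily accumulation at 28.3 °C = 28.3 − 10.7 = 17.6 DD/day.
Total K = 71 + 121 + 68 = 260 DD.
Total duration = 260 / 17.6 = 14.773 ≈ 14.8 days.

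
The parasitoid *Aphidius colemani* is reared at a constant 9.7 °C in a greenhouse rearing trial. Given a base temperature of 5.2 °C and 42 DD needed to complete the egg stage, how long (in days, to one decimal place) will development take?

9.3 days

Daily accumulation = 9.7 − 5.2 = 4.5 DD/day.
Duration = 42 / 4.5 = 9.333 ≈ 9.3 days.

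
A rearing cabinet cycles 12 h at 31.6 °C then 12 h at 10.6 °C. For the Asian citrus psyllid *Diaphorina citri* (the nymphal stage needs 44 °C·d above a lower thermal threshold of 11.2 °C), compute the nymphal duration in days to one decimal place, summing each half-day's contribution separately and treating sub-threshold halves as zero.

4.3 days

Day half: max(0, 31.6 − 11.2) × 0.5 = 20.4 × 0.5 = 10.20 DD.
Night half: max(0, 10.6 − 11.2) × 0.5 = 0.0 × 0.5 = 0.00 DD.
Per 24 h: 10.20 DD/day.
Duration = 44 / 10.20 = 4.314 ≈ 4.3 days.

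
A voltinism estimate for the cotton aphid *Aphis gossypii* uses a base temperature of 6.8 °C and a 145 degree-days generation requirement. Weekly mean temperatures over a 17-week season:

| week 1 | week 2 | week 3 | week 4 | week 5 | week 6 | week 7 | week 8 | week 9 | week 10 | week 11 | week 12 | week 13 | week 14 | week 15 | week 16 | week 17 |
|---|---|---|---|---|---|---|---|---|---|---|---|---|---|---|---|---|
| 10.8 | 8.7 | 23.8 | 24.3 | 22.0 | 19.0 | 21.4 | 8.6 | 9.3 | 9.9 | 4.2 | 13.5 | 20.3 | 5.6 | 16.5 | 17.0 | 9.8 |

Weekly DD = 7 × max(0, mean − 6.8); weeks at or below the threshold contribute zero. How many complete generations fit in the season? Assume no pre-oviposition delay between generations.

Weekly DD (7 × max(0, T̄ − 6.8)): 28.0, 13.3, 119.0, 122.5, 106.4, 85.4, 102.2, 12.6, 17.5, 21.7, 0.0, 46.9, 94.5, 0.0, 67.9, 71.4, 21.0.
Season total = 930.3 DD.
Complete generations = ⌊930.3 / 145⌋ = 6.

6 generations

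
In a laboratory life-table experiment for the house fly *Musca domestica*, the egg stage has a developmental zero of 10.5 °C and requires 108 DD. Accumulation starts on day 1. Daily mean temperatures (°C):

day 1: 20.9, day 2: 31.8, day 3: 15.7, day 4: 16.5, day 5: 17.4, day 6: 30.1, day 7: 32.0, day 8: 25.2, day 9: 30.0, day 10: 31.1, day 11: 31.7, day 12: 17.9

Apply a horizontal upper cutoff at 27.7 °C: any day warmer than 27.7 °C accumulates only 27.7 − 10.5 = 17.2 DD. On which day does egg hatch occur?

Daily DD above 10.5 °C (capped at 17.2): 10.4, 17.2, 5.2, 6.0, 6.9, 17.2, 17.2, 14.7, 17.2, 17.2, 17.2, 7.4.
Cumulative: 10.4, 27.6, 32.8, 38.8, 45.7, 62.9, 80.1, 94.8, 112.0, 129.2, 146.4, 153.8.
The total first reaches 108 DD on day 9.

day 9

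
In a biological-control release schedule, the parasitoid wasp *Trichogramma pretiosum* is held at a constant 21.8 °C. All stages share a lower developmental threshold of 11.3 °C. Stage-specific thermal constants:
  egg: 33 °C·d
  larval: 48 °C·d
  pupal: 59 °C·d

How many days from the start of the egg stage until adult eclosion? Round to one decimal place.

Daily accumulation at 21.8 °C = 21.8 − 11.3 = 10.5 DD/day.
Total K = 33 + 48 + 59 = 140 DD.
Total duration = 140 / 10.5 = 13.333 ≈ 13.3 days.

13.3 days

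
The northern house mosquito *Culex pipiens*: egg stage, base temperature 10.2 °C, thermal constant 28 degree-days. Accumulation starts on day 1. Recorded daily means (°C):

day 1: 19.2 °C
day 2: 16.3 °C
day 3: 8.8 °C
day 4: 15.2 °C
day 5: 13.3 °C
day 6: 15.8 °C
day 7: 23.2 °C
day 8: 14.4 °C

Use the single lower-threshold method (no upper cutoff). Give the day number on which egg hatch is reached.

Daily DD above 10.2 °C: 9.0, 6.1, 0.0, 5.0, 3.1, 5.6, 13.0, 4.2.
Cumulative: 9.0, 15.1, 15.1, 20.1, 23.2, 28.8, 41.8, 46.0.
The total first reaches 28 DD on day 6.

day 6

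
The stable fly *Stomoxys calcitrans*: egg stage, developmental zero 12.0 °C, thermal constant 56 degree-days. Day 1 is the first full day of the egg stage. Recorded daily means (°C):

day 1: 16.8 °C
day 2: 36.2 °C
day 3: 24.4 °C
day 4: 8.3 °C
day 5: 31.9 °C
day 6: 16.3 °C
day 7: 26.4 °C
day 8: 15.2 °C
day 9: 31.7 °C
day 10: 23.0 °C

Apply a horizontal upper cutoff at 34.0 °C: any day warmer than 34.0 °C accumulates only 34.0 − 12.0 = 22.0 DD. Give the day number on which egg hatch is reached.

Daily DD above 12.0 °C (capped at 22.0): 4.8, 22.0, 12.4, 0.0, 19.9, 4.3, 14.4, 3.2, 19.7, 11.0.
Cumulative: 4.8, 26.8, 39.2, 39.2, 59.1, 63.4, 77.8, 81.0, 100.7, 111.7.
The total first reaches 56 DD on day 5.

day 5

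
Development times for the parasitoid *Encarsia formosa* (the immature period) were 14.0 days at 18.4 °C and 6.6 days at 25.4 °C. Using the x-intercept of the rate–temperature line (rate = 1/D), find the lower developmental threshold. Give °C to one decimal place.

12.2 °C

Equal thermal constants: D₁(T₁ − T_b) = D₂(T₂ − T_b).
14.0·(18.4 − T_b) = 6.6·(25.4 − T_b)
T_b = (14.0·18.4 − 6.6·25.4) / (14.0 − 6.6) = 89.96 / 7.4 = 12.157 °C ≈ 12.2 °C.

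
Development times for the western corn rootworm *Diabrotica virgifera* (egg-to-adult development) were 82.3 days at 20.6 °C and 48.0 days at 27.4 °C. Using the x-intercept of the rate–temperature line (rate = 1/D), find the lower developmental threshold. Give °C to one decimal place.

11.1 °C

Under the model K = D·(T − T_b), so D₁·(T₁ − T_b) = D₂·(T₂ − T_b).
82.3·(20.6 − T_b) = 48.0·(27.4 − T_b)
T_b = (82.3·20.6 − 48.0·27.4) / (82.3 − 48.0) = 380.18 / 34.3 = 11.084 °C ≈ 11.1 °C.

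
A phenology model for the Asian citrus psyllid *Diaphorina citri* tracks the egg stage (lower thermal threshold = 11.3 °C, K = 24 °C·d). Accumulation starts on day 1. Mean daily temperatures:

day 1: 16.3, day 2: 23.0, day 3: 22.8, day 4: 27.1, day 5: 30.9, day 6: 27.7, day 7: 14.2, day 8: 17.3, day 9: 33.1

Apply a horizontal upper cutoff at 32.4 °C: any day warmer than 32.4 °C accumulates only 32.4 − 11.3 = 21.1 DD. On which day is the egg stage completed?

day 3

Daily DD above 11.3 °C (capped at 21.1): 5.0, 11.7, 11.5, 15.8, 19.6, 16.4, 2.9, 6.0, 21.1.
Cumulative: 5.0, 16.7, 28.2, 44.0, 63.6, 80.0, 82.9, 88.9, 110.0.
The total first reaches 24 DD on day 3.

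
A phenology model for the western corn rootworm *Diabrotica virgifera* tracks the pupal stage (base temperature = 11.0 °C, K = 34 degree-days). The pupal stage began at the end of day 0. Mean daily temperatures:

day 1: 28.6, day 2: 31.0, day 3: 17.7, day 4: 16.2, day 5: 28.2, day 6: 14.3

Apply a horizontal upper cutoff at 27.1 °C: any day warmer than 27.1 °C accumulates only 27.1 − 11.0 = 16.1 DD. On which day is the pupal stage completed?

day 3

Daily DD above 11.0 °C (capped at 16.1): 16.1, 16.1, 6.7, 5.2, 16.1, 3.3.
Cumulative: 16.1, 32.2, 38.9, 44.1, 60.2, 63.5.
The total first reaches 34 DD on day 3.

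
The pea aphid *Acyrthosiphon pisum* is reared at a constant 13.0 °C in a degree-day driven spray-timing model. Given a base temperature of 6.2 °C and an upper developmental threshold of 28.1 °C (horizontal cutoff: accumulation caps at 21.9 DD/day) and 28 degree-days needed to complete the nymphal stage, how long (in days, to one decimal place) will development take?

4.1 days

Daily accumulation = 13.0 − 6.2 = 6.8 DD/day.
Duration = 28 / 6.8 = 4.118 ≈ 4.1 days.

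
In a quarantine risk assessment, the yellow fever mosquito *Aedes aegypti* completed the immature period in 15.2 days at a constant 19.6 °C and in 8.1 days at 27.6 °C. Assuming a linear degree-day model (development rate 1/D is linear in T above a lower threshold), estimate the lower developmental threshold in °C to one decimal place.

Linear rate model ⇒ the product D·(T − T_b) is constant across temperatures.
15.2·(19.6 − T_b) = 8.1·(27.6 − T_b)
T_b = (15.2·19.6 − 8.1·27.6) / (15.2 − 8.1) = 74.36 / 7.1 = 10.473 °C ≈ 10.5 °C.

10.5 °C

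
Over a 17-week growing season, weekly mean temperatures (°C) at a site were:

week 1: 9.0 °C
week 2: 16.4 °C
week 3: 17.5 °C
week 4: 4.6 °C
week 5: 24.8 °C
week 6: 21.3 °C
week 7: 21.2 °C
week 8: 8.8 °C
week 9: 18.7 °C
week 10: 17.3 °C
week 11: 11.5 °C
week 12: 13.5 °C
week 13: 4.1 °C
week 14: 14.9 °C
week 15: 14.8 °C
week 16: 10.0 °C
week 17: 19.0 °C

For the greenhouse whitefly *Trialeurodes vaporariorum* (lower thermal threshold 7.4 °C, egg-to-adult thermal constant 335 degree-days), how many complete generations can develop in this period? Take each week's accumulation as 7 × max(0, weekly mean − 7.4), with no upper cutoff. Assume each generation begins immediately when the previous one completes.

Weekly DD (7 × max(0, T̄ − 7.4)): 11.2, 63.0, 70.7, 0.0, 121.8, 97.3, 96.6, 9.8, 79.1, 69.3, 28.7, 42.7, 0.0, 52.5, 51.8, 18.2, 81.2.
Season total = 893.9 DD.
Complete generations = ⌊893.9 / 335⌋ = 2.

2 generations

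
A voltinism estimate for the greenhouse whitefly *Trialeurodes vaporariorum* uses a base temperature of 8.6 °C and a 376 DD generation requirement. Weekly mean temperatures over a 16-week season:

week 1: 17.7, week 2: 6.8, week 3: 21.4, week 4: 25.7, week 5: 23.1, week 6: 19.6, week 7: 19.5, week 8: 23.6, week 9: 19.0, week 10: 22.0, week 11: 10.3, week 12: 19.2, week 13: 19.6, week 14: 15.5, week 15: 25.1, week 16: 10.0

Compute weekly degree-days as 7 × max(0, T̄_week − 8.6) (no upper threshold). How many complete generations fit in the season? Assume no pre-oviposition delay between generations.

Weekly DD (7 × max(0, T̄ − 8.6)): 63.7, 0.0, 89.6, 119.7, 101.5, 77.0, 76.3, 105.0, 72.8, 93.8, 11.9, 74.2, 77.0, 48.3, 115.5, 9.8.
Season total = 1136.1 DD.
Complete generations = ⌊1136.1 / 376⌋ = 3.

3 generations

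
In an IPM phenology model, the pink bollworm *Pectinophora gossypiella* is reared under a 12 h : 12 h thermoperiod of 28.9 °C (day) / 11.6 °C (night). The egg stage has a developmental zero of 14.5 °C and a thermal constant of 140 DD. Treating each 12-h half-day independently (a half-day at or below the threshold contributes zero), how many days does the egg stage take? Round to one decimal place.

Day half: max(0, 28.9 − 14.5) × 0.5 = 14.4 × 0.5 = 7.20 DD.
Night half: max(0, 11.6 − 14.5) × 0.5 = 0.0 × 0.5 = 0.00 DD.
Per 24 h: 7.20 DD/day.
Duration = 140 / 7.20 = 19.444 ≈ 19.4 days.

19.4 days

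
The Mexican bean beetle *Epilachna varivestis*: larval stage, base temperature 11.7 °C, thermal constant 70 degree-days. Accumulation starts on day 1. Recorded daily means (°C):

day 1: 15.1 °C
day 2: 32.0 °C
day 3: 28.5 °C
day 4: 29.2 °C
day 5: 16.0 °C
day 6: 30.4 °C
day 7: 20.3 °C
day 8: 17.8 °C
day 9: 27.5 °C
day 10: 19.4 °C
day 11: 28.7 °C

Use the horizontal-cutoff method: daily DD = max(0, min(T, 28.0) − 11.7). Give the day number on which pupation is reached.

Daily DD above 11.7 °C (capped at 16.3): 3.4, 16.3, 16.3, 16.3, 4.3, 16.3, 8.6, 6.1, 15.8, 7.7, 16.3.
Cumulative: 3.4, 19.7, 36.0, 52.3, 56.6, 72.9, 81.5, 87.6, 103.4, 111.1, 127.4.
The total first reaches 70 DD on day 6.

day 6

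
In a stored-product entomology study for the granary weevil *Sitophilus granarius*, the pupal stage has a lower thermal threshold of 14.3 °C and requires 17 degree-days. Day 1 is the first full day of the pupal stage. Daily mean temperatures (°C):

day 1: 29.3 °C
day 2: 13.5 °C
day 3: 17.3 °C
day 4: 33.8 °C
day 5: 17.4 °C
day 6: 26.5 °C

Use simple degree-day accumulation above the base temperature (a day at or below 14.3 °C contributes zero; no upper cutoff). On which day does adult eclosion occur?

day 3

Daily DD above 14.3 °C: 15.0, 0.0, 3.0, 19.5, 3.1, 12.2.
Cumulative: 15.0, 15.0, 18.0, 37.5, 40.6, 52.8.
The total first reaches 17 DD on day 3.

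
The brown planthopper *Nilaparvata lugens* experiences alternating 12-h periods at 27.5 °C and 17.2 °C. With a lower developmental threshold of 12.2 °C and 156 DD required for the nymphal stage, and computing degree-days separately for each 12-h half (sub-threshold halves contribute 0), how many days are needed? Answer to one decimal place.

15.4 days

Day half: max(0, 27.5 − 12.2) × 0.5 = 15.3 × 0.5 = 7.65 DD.
Night half: max(0, 17.2 − 12.2) × 0.5 = 5.0 × 0.5 = 2.50 DD.
Per 24 h: 10.15 DD/day.
Duration = 156 / 10.15 = 15.369 ≈ 15.4 days.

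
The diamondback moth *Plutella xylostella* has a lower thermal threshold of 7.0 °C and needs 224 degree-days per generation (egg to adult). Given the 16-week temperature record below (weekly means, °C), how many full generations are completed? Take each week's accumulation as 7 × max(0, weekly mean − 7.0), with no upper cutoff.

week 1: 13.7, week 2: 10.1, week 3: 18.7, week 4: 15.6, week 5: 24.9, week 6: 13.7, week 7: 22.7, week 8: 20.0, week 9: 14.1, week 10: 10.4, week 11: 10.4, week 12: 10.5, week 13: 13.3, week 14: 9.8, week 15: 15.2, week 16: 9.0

3 generations

Weekly DD (7 × max(0, T̄ − 7.0)): 46.9, 21.7, 81.9, 60.2, 125.3, 46.9, 109.9, 91.0, 49.7, 23.8, 23.8, 24.5, 44.1, 19.6, 57.4, 14.0.
Season total = 840.7 DD.
Complete generations = ⌊840.7 / 224⌋ = 3.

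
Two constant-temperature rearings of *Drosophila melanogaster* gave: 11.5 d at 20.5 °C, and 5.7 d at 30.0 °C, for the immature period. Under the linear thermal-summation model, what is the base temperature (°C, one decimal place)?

11.2 °C

Equal thermal constants: D₁(T₁ − T_b) = D₂(T₂ − T_b).
11.5·(20.5 − T_b) = 5.7·(30.0 − T_b)
T_b = (11.5·20.5 − 5.7·30.0) / (11.5 − 5.7) = 64.75 / 5.8 = 11.164 °C ≈ 11.2 °C.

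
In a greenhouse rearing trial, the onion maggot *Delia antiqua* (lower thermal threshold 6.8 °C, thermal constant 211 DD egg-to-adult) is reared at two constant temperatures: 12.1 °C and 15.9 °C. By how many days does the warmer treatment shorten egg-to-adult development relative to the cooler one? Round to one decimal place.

At 12.1 °C: 211 / (12.1 − 6.8) = 211 / 5.3 = 39.811 d.
At 15.9 °C: 211 / (15.9 − 6.8) = 211 / 9.1 = 23.187 d.
Difference = |39.811 − 23.187| = 16.625 ≈ 16.6 days.

16.6 days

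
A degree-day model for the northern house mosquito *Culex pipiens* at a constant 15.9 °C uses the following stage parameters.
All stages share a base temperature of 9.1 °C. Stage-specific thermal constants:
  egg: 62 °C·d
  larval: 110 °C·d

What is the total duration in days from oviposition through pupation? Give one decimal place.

25.3 days

Daily accumulation at 15.9 °C = 15.9 − 9.1 = 6.8 DD/day.
Total K = 62 + 110 = 172 DD.
Total duration = 172 / 6.8 = 25.294 ≈ 25.3 days.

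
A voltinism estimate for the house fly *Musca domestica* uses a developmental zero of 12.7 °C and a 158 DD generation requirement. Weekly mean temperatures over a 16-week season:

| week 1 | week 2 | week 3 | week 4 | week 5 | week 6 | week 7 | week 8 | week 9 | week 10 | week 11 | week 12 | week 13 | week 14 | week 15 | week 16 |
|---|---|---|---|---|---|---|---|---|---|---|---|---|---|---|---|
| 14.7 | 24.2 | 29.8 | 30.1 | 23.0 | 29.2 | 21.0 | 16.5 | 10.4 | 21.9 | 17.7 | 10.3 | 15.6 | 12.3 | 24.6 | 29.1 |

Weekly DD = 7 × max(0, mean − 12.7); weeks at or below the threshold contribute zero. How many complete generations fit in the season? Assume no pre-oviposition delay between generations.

Weekly DD (7 × max(0, T̄ − 12.7)): 14.0, 80.5, 119.7, 121.8, 72.1, 115.5, 58.1, 26.6, 0.0, 64.4, 35.0, 0.0, 20.3, 0.0, 83.3, 114.8.
Season total = 926.1 DD.
Complete generations = ⌊926.1 / 158⌋ = 5.

5 generations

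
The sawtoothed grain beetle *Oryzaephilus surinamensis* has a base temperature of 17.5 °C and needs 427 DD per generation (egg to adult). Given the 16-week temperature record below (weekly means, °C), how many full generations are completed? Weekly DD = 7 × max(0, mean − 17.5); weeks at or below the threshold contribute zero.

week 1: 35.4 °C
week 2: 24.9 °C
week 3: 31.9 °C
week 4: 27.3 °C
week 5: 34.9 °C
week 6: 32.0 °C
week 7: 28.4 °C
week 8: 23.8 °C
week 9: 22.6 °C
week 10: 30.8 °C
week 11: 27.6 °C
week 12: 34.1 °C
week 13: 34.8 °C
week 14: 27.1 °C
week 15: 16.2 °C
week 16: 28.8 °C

Weekly DD (7 × max(0, T̄ − 17.5)): 125.3, 51.8, 100.8, 68.6, 121.8, 101.5, 76.3, 44.1, 35.7, 93.1, 70.7, 116.2, 121.1, 67.2, 0.0, 79.1.
Season total = 1273.3 DD.
Complete generations = ⌊1273.3 / 427⌋ = 2.

2 generations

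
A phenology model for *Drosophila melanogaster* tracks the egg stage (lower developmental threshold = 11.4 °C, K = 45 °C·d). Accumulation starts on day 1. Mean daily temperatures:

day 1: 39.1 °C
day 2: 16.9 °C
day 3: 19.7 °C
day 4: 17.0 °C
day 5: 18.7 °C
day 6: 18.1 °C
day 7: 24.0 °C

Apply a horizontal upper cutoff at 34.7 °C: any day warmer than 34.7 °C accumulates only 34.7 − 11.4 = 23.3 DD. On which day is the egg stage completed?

Daily DD above 11.4 °C (capped at 23.3): 23.3, 5.5, 8.3, 5.6, 7.3, 6.7, 12.6.
Cumulative: 23.3, 28.8, 37.1, 42.7, 50.0, 56.7, 69.3.
The total first reaches 45 DD on day 5.

day 5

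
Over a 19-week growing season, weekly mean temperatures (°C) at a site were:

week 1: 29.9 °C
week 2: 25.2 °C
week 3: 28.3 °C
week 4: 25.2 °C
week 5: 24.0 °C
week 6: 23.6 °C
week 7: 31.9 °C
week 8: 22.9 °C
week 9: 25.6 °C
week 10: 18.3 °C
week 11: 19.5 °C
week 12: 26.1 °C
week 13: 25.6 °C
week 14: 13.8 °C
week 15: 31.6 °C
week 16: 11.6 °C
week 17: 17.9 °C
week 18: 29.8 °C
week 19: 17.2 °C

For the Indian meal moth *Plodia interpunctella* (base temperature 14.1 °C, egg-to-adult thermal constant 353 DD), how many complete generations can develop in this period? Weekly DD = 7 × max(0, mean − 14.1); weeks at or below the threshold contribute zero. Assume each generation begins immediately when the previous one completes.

3 generations

Weekly DD (7 × max(0, T̄ − 14.1)): 110.6, 77.7, 99.4, 77.7, 69.3, 66.5, 124.6, 61.6, 80.5, 29.4, 37.8, 84.0, 80.5, 0.0, 122.5, 0.0, 26.6, 109.9, 21.7.
Season total = 1280.3 DD.
Complete generations = ⌊1280.3 / 353⌋ = 3.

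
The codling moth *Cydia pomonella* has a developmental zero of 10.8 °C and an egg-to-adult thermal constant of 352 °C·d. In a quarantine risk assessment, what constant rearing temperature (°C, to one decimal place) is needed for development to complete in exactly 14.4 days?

Required daily accumulation = 352 / 14.4 = 24.444 DD/day.
T = T_base + 24.444 = 10.8 + 24.444 = 35.244 ≈ 35.2 °C.

35.2 °C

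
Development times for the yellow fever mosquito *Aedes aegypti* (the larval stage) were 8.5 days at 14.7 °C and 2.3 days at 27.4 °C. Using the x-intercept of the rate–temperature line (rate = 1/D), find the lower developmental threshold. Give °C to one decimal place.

Equal thermal constants: D₁(T₁ − T_b) = D₂(T₂ − T_b).
8.5·(14.7 − T_b) = 2.3·(27.4 − T_b)
T_b = (8.5·14.7 − 2.3·27.4) / (8.5 − 2.3) = 61.93 / 6.2 = 9.989 °C ≈ 10.0 °C.

10.0 °C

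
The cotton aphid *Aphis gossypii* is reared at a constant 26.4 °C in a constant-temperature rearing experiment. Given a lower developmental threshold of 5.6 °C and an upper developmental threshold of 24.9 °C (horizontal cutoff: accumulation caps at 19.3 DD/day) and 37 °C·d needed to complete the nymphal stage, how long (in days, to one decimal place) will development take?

Temperature 26.4 °C exceeds the upper threshold, so daily accumulation caps at 24.9 − 5.6 = 19.3 DD/day.
Duration = 37 / 19.3 = 1.917 ≈ 1.9 days.

1.9 days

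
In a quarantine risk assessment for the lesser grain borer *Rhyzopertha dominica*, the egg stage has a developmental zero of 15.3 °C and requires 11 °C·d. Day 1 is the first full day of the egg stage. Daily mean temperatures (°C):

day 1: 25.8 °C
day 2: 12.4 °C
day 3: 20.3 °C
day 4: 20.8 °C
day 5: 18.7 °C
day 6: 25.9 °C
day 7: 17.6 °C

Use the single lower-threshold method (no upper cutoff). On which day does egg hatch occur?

Daily DD above 15.3 °C: 10.5, 0.0, 5.0, 5.5, 3.4, 10.6, 2.3.
Cumulative: 10.5, 10.5, 15.5, 21.0, 24.4, 35.0, 37.3.
The total first reaches 11 DD on day 3.

day 3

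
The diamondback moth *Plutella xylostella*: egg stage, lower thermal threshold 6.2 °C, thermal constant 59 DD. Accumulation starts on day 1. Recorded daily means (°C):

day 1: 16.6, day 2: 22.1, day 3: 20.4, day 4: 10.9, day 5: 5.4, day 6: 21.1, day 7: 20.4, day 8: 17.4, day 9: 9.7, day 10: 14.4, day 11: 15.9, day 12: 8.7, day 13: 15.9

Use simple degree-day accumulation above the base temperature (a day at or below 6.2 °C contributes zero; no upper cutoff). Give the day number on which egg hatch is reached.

day 6

Daily DD above 6.2 °C: 10.4, 15.9, 14.2, 4.7, 0.0, 14.9, 14.2, 11.2, 3.5, 8.2, 9.7, 2.5, 9.7.
Cumulative: 10.4, 26.3, 40.5, 45.2, 45.2, 60.1, 74.3, 85.5, 89.0, 97.2, 106.9, 109.4, 119.1.
The total first reaches 59 DD on day 6.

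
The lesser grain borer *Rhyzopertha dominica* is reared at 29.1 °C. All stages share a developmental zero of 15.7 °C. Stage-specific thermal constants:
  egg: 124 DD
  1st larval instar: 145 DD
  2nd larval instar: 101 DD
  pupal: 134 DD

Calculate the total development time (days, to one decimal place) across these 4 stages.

Daily accumulation at 29.1 °C = 29.1 − 15.7 = 13.4 DD/day.
Total K = 124 + 145 + 101 + 134 = 504 DD.
Total duration = 504 / 13.4 = 37.612 ≈ 37.6 days.

37.6 days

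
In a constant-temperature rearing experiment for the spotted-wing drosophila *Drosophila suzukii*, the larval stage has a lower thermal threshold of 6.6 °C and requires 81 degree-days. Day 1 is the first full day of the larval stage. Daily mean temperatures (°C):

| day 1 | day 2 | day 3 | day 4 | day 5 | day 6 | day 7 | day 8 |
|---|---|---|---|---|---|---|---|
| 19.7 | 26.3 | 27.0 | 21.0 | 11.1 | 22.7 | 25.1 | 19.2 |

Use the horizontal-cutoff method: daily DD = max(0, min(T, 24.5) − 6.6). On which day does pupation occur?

Daily DD above 6.6 °C (capped at 17.9): 13.1, 17.9, 17.9, 14.4, 4.5, 16.1, 17.9, 12.6.
Cumulative: 13.1, 31.0, 48.9, 63.3, 67.8, 83.9, 101.8, 114.4.
The total first reaches 81 DD on day 6.

day 6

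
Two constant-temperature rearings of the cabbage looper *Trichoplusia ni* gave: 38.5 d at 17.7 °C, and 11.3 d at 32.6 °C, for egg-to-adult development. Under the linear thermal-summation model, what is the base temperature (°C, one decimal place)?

11.5 °C

Under the model K = D·(T − T_b), so D₁·(T₁ − T_b) = D₂·(T₂ − T_b).
38.5·(17.7 − T_b) = 11.3·(32.6 − T_b)
T_b = (38.5·17.7 − 11.3·32.6) / (38.5 − 11.3) = 313.07 / 27.2 = 11.510 °C ≈ 11.5 °C.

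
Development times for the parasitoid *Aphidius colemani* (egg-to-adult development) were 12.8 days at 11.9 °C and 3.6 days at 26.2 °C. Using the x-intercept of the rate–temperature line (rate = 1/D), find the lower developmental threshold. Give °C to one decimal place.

Under the model K = D·(T − T_b), so D₁·(T₁ − T_b) = D₂·(T₂ − T_b).
12.8·(11.9 − T_b) = 3.6·(26.2 − T_b)
T_b = (12.8·11.9 − 3.6·26.2) / (12.8 − 3.6) = 58.00 / 9.2 = 6.304 °C ≈ 6.3 °C.

6.3 °C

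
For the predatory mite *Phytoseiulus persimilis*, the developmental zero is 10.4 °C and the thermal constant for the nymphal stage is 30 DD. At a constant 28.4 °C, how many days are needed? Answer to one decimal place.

Daily accumulation = 28.4 − 10.4 = 18.0 DD/day.
Duration = 30 / 18.0 = 1.667 ≈ 1.7 days.

1.7 days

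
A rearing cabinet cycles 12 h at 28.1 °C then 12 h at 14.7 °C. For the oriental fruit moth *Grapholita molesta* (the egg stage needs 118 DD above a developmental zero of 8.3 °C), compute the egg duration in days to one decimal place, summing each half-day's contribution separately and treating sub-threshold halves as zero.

Day half: max(0, 28.1 − 8.3) × 0.5 = 19.8 × 0.5 = 9.90 DD.
Night half: max(0, 14.7 − 8.3) × 0.5 = 6.4 × 0.5 = 3.20 DD.
Per 24 h: 13.10 DD/day.
Duration = 118 / 13.10 = 9.008 ≈ 9.0 days.

9.0 days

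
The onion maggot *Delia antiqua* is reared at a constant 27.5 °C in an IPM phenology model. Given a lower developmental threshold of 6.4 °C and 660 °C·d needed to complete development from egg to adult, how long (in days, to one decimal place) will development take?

31.3 days

Daily accumulation = 27.5 − 6.4 = 21.1 DD/day.
Duration = 660 / 21.1 = 31.280 ≈ 31.3 days.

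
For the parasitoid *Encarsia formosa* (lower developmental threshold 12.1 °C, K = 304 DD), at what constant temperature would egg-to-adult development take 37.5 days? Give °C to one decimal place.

Required daily accumulation = 304 / 37.5 = 8.107 DD/day.
T = T_base + 8.107 = 12.1 + 8.107 = 20.207 ≈ 20.2 °C.

20.2 °C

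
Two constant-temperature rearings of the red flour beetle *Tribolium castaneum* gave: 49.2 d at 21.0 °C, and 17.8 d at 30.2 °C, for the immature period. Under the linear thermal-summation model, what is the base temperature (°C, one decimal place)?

Under the model K = D·(T − T_b), so D₁·(T₁ − T_b) = D₂·(T₂ − T_b).
49.2·(21.0 − T_b) = 17.8·(30.2 − T_b)
T_b = (49.2·21.0 − 17.8·30.2) / (49.2 − 17.8) = 495.64 / 31.4 = 15.785 °C ≈ 15.8 °C.

15.8 °C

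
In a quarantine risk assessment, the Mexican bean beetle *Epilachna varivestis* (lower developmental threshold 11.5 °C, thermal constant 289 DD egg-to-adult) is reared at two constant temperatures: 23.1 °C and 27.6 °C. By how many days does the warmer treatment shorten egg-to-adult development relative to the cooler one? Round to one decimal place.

At 23.1 °C: 289 / (23.1 − 11.5) = 289 / 11.6 = 24.914 d.
At 27.6 °C: 289 / (27.6 − 11.5) = 289 / 16.1 = 17.950 d.
Difference = |24.914 − 17.950| = 6.963 ≈ 7.0 days.

7.0 days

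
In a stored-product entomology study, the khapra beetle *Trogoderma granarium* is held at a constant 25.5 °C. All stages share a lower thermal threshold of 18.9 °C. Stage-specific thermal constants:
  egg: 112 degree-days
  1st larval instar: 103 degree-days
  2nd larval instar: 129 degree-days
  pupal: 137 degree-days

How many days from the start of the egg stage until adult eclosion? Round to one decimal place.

Daily accumulation at 25.5 °C = 25.5 − 18.9 = 6.6 DD/day.
Total K = 112 + 103 + 129 + 137 = 481 DD.
Total duration = 481 / 6.6 = 72.879 ≈ 72.9 days.

72.9 days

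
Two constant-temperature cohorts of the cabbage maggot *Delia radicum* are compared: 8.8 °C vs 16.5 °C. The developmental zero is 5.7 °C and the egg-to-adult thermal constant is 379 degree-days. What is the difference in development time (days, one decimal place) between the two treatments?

87.2 days

At 8.8 °C: 379 / (8.8 − 5.7) = 379 / 3.1 = 122.258 d.
At 16.5 °C: 379 / (16.5 − 5.7) = 379 / 10.8 = 35.093 d.
Difference = |122.258 − 35.093| = 87.165 ≈ 87.2 days.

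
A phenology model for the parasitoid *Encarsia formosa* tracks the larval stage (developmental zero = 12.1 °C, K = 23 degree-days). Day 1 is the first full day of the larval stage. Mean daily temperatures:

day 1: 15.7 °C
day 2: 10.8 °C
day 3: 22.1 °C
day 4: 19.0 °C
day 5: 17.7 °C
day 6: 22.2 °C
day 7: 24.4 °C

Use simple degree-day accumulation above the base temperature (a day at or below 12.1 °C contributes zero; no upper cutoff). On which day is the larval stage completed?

day 5

Daily DD above 12.1 °C: 3.6, 0.0, 10.0, 6.9, 5.6, 10.1, 12.3.
Cumulative: 3.6, 3.6, 13.6, 20.5, 26.1, 36.2, 48.5.
The total first reaches 23 DD on day 5.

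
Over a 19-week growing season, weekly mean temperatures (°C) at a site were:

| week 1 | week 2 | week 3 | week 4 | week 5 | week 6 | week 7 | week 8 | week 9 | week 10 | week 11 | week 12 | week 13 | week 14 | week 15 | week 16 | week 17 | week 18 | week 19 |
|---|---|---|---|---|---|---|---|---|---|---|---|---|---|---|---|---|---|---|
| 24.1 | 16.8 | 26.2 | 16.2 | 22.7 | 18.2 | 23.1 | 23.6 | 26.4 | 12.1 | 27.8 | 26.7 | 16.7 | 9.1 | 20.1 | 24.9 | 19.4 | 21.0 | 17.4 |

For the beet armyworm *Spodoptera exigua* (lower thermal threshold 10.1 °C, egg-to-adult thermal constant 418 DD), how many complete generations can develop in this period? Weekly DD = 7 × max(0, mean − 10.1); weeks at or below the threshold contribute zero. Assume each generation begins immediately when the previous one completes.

Weekly DD (7 × max(0, T̄ − 10.1)): 98.0, 46.9, 112.7, 42.7, 88.2, 56.7, 91.0, 94.5, 114.1, 14.0, 123.9, 116.2, 46.2, 0.0, 70.0, 103.6, 65.1, 76.3, 51.1.
Season total = 1411.2 DD.
Complete generations = ⌊1411.2 / 418⌋ = 3.

3 generations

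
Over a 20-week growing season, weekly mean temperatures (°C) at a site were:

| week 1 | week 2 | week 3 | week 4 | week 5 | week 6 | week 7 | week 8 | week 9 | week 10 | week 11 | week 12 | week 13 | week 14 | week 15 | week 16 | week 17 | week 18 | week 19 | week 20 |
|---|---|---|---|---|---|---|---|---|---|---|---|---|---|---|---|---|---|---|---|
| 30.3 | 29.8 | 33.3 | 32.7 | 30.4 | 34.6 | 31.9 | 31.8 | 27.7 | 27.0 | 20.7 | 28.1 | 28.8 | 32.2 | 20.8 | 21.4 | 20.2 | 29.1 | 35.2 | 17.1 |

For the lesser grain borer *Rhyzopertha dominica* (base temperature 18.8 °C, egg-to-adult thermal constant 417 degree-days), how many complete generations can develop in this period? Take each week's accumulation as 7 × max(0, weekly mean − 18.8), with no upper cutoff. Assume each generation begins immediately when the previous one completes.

Weekly DD (7 × max(0, T̄ − 18.8)): 80.5, 77.0, 101.5, 97.3, 81.2, 110.6, 91.7, 91.0, 62.3, 57.4, 13.3, 65.1, 70.0, 93.8, 14.0, 18.2, 9.8, 72.1, 114.8, 0.0.
Season total = 1321.6 DD.
Complete generations = ⌊1321.6 / 417⌋ = 3.

3 generations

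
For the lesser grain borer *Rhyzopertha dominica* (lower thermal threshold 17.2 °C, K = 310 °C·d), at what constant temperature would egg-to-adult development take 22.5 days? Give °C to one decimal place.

31.0 °C

Required daily accumulation = 310 / 22.5 = 13.778 DD/day.
T = T_base + 13.778 = 17.2 + 13.778 = 30.978 ≈ 31.0 °C.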